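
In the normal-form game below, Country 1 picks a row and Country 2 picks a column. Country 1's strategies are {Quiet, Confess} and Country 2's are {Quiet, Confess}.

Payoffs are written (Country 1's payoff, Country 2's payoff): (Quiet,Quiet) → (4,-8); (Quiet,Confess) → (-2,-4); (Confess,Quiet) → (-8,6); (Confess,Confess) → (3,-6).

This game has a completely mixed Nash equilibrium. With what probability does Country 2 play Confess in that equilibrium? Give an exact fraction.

Let q be the probability that Country 2 plays Quiet. In a completely mixed equilibrium, Country 1 must be indifferent between Quiet and Confess.
Country 1's expected payoff from Quiet is 4q − 2(1−q); from Confess it is −8q + 3(1−q).
Setting these equal: 6q − 2 = −11q + 3, so q = 5/17.
Therefore Country 2 plays Confess with probability 1 − 5/17 = 12/17.

12/17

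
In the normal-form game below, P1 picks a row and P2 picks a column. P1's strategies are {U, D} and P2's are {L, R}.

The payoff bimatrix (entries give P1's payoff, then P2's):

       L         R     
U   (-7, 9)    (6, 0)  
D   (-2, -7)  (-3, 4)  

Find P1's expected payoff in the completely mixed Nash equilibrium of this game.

First find q, the probability P2 plays L, from P1's indifference between U and D: −7q + 6(1−q) = −2q − 3(1−q), giving q = 9/14.
Since P1 is indifferent in equilibrium, P1's expected payoff equals the payoff from either row against (9/14, 5/14). Using U: −7(9/14) + 6(5/14) = -33/14.

-33/14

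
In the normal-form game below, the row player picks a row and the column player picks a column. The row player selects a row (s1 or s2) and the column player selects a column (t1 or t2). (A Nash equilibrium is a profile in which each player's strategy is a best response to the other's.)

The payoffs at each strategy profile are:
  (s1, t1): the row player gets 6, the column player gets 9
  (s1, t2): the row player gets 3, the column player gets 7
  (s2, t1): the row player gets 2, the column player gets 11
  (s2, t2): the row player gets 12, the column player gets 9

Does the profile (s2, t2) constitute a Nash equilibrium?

At (s2, t2), the row player earns 12; switching to s1 would give 3, so the row player has no profitable deviation.
The column player earns 9; switching to t1 would give 11, so the column player would deviate.
Since at least one player can profitably deviate, this is not a Nash equilibrium.

No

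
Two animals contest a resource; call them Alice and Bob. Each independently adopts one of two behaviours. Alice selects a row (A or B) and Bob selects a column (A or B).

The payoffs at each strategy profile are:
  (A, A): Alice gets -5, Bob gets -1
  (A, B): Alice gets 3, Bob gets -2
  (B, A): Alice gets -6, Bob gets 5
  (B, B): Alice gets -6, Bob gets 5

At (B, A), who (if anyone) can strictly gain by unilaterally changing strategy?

Alice at (B, A) earns -6; deviating to A yields -5 — a strict improvement.
Bob earns 5; deviating to B yields 5 — not better.
Only Alice has a strictly profitable deviation.

Alice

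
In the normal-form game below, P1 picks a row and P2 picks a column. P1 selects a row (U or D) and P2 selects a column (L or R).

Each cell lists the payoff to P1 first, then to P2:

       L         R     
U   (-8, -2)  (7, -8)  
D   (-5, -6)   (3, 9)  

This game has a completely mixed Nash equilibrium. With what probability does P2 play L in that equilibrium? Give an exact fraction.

4/7

Let q be the probability that P2 plays L. In a completely mixed equilibrium, P1 must be indifferent between U and D.
P1's expected payoff from U is −8q + 7(1−q); from D it is −5q + 3(1−q).
Setting these equal: −15q + 7 = −8q + 3, so q = 4/7.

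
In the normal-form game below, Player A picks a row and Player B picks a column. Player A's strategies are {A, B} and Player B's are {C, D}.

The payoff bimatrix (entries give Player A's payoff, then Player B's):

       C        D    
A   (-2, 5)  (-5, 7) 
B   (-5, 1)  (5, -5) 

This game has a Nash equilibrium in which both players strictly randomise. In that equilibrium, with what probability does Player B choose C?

Let c be the probability that Player B plays C. In a completely mixed equilibrium, Player A must be indifferent between A and B.
Player A's expected payoff from A is −2c − 5(1−c); from B it is −5c + 5(1−c).
Setting these equal: 3c − 5 = −10c + 5, so c = 10/13.

10/13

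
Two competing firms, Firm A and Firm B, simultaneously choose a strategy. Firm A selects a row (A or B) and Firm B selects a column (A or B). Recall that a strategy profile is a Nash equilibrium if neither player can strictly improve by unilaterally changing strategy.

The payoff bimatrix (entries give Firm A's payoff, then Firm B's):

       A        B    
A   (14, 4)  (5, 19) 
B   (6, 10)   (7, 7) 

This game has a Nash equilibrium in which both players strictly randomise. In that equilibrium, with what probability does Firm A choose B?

Let x be the probability that Firm A plays A. In a completely mixed equilibrium, Firm B must be indifferent between A and B.
Firm B's expected payoff from A is 4x + 10(1−x); from B it is 19x + 7(1−x).
Setting these equal: −6x + 10 = 12x + 7, so x = 1/6.
Therefore Firm A plays B with probability 1 − 1/6 = 5/6.

5/6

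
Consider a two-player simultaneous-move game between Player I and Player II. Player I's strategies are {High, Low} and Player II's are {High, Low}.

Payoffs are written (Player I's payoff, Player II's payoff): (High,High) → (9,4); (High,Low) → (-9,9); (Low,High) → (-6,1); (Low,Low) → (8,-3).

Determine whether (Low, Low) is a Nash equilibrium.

No

At (Low, Low), Player I earns 8; switching to High would give -9, so Player I has no profitable deviation.
Player II earns -3; switching to High would give 1, so Player II would deviate.
Since at least one player can profitably deviate, this is not a Nash equilibrium.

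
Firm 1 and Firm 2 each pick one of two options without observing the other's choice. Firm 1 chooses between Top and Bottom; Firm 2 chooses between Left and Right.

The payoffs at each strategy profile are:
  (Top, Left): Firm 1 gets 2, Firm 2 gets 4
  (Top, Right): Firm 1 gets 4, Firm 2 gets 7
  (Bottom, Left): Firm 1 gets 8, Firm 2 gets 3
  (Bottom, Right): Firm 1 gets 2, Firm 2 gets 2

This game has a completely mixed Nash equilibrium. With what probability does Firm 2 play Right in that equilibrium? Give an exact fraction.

Let c be the probability that Firm 2 plays Left. In a completely mixed equilibrium, Firm 1 must be indifferent between Top and Bottom.
Firm 1's expected payoff from Top is 2c + 4(1−c); from Bottom it is 8c + 2(1−c).
Setting these equal: −2c + 4 = 6c + 2, so c = 1/4.
Therefore Firm 2 plays Right with probability 1 − 1/4 = 3/4.

3/4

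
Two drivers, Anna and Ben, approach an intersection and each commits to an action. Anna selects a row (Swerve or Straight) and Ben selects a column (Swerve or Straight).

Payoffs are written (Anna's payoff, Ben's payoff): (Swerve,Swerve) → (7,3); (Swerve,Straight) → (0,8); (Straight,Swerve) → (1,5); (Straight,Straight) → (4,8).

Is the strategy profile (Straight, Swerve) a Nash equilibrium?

No

At (Straight, Swerve), Anna earns 1; switching to Swerve would give 7, so Anna would deviate.
Ben earns 5; switching to Straight would give 8, so Ben would deviate.
Since at least one player can profitably deviate, this is not a Nash equilibrium.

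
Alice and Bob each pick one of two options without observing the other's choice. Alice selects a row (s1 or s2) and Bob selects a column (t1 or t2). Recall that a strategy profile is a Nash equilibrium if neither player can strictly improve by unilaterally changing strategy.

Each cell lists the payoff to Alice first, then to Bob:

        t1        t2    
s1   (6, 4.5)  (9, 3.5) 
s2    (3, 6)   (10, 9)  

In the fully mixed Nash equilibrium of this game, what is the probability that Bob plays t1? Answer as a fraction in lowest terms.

Let y be the probability that Bob plays t1. In a completely mixed equilibrium, Alice must be indifferent between s1 and s2.
Alice's expected payoff from s1 is 6y + 9(1−y); from s2 it is 3y + 10(1−y).
Setting these equal: −3y + 9 = −7y + 10, so y = 1/4.

1/4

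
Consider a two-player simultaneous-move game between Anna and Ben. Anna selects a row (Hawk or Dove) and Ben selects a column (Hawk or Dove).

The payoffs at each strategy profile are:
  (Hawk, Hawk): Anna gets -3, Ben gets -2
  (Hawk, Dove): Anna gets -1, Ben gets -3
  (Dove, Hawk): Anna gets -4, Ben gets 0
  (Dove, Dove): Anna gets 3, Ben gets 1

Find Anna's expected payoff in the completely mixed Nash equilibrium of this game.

First find q, the probability Ben plays Hawk, from Anna's indifference between Hawk and Dove: −3q − (1−q) = −4q + 3(1−q), giving q = 4/5.
Since Anna is indifferent in equilibrium, Anna's expected payoff equals the payoff from either row against (4/5, 1/5). Using Hawk: −3(4/5) − (1/5) = -13/5.

-13/5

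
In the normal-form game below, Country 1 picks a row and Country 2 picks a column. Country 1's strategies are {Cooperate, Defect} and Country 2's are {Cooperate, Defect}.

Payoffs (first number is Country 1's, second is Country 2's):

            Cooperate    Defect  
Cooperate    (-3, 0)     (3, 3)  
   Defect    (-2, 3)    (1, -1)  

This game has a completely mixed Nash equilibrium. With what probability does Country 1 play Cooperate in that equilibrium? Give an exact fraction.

4/7

Let x be the probability that Country 1 plays Cooperate. In a completely mixed equilibrium, Country 2 must be indifferent between Cooperate and Defect.
Country 2's expected payoff from Cooperate is 3(1−x); from Defect it is 3x − (1−x).
Setting these equal: −3x + 3 = 4x − 1, so x = 4/7.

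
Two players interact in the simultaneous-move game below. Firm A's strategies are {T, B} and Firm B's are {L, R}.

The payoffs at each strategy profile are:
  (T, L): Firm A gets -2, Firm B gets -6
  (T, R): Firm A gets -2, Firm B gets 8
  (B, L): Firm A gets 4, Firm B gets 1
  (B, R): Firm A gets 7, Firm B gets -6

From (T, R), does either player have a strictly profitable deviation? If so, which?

Firm A

Firm A at (T, R) earns -2; deviating to B yields 7 — a strict improvement.
Firm B earns 8; deviating to L yields -6 — not better.
Only Firm A has a strictly profitable deviation.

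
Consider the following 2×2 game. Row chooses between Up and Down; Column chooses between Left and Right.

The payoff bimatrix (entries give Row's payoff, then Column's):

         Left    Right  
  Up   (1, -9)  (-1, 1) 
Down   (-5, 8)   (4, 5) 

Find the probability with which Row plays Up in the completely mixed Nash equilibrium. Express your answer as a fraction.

Let p be the probability that Row plays Up. In a completely mixed equilibrium, Column must be indifferent between Left and Right.
Column's expected payoff from Left is −9p + 8(1−p); from Right it is p + 5(1−p).
Setting these equal: −17p + 8 = −4p + 5, so p = 3/13.

3/13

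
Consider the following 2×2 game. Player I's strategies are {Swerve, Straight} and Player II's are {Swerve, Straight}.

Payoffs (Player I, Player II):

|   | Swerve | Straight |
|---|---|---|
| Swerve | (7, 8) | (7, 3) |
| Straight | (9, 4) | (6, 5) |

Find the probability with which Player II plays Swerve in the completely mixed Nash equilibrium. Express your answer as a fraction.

Let y be the probability that Player II plays Swerve. In a completely mixed equilibrium, Player I must be indifferent between Swerve and Straight.
Player I's expected payoff from Swerve is 7y + 7(1−y); from Straight it is 9y + 6(1−y).
Setting these equal: 7 = 3y + 6, so y = 1/3.

1/3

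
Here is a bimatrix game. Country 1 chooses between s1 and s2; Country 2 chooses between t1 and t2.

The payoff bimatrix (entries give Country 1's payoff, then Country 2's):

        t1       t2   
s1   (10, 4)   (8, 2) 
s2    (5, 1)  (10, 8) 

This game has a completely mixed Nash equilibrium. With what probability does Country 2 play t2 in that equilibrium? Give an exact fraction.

Let q be the probability that Country 2 plays t1. In a completely mixed equilibrium, Country 1 must be indifferent between s1 and s2.
Country 1's expected payoff from s1 is 10q + 8(1−q); from s2 it is 5q + 10(1−q).
Setting these equal: 2q + 8 = −5q + 10, so q = 2/7.
Therefore Country 2 plays t2 with probability 1 − 2/7 = 5/7.

5/7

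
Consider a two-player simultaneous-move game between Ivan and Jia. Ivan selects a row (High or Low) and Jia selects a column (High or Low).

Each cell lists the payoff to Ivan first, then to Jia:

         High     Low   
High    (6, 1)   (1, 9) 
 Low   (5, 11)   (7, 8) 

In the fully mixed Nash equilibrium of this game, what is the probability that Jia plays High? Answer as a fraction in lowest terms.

Let y be the probability that Jia plays High. In a completely mixed equilibrium, Ivan must be indifferent between High and Low.
Ivan's expected payoff from High is 6y + (1−y); from Low it is 5y + 7(1−y).
Setting these equal: 5y + 1 = −2y + 7, so y = 6/7.

6/7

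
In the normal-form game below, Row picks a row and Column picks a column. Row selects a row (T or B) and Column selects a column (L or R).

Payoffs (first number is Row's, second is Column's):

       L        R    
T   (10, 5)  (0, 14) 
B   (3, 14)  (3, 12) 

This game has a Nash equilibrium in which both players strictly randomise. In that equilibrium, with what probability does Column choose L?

Let q be the probability that Column plays L. In a completely mixed equilibrium, Row must be indifferent between T and B.
Row's expected payoff from T is 10q; from B it is 3q + 3(1−q).
Setting these equal: 10q = 3, so q = 3/10.

3/10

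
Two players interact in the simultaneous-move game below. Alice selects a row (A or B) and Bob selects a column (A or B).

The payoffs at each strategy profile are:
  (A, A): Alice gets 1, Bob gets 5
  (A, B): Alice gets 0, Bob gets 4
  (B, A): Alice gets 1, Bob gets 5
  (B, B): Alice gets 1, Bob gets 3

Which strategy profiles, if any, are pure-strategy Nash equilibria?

(A, A): Alice gets 1 ≥ 1 from B, and Bob gets 5 ≥ 4 from B — Nash equilibrium.
(A, B): Alice prefers B (1 > 0); Bob prefers A (5 > 4) — not an equilibrium.
(B, A): Alice gets 1 ≥ 1 from A, and Bob gets 5 ≥ 3 from B — Nash equilibrium.
(B, B): Bob prefers A (5 > 3) — not an equilibrium.

(A, A) and (B, A)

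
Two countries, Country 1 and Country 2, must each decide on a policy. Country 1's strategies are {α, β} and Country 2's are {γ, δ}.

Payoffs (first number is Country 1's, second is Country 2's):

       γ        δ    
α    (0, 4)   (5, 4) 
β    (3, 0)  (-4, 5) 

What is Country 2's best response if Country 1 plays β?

Against β, Country 2 earns 0 from γ and 5 from δ.
So δ is the best response.

δ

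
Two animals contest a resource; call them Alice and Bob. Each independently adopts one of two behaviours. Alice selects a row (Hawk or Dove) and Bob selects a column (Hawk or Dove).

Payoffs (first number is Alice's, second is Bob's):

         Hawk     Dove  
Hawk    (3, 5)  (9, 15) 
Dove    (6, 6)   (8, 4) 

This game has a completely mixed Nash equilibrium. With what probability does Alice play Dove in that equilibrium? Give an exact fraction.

5/6

Let p be the probability that Alice plays Hawk. In a completely mixed equilibrium, Bob must be indifferent between Hawk and Dove.
Bob's expected payoff from Hawk is 5p + 6(1−p); from Dove it is 15p + 4(1−p).
Setting these equal: −p + 6 = 11p + 4, so p = 1/6.
Therefore Alice plays Dove with probability 1 − 1/6 = 5/6.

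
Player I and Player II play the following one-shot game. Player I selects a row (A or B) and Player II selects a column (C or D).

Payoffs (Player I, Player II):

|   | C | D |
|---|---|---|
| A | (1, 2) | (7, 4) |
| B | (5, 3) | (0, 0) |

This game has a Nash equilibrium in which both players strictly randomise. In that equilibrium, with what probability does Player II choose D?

4/11

Let y be the probability that Player II plays C. In a completely mixed equilibrium, Player I must be indifferent between A and B.
Player I's expected payoff from A is y + 7(1−y); from B it is 5y.
Setting these equal: −6y + 7 = 5y, so y = 7/11.
Therefore Player II plays D with probability 1 − 7/11 = 4/11.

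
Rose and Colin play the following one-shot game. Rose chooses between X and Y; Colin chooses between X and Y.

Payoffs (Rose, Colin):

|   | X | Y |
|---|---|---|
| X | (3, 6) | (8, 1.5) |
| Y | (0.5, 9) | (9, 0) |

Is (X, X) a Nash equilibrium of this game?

Yes

At (X, X), Rose earns 3; switching to Y would give 0.5, so Rose has no profitable deviation.
Colin earns 6; switching to Y would give 1.5, so Colin has no profitable deviation.
Neither player can gain by a unilateral deviation, so this profile is a Nash equilibrium.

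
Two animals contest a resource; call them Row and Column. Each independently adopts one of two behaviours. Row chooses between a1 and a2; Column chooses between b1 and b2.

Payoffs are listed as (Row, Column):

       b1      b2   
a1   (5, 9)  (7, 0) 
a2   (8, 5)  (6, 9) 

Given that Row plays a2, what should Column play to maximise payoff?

Against a2, Column earns 5 from b1 and 9 from b2.
So b2 is the best response.

b2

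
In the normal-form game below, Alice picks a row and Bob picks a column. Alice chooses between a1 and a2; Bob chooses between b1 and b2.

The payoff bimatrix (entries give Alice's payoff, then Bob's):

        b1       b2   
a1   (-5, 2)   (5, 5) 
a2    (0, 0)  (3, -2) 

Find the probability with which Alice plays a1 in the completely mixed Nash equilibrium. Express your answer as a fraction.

2/5

Let p be the probability that Alice plays a1. In a completely mixed equilibrium, Bob must be indifferent between b1 and b2.
Bob's expected payoff from b1 is 2p; from b2 it is 5p − 2(1−p).
Setting these equal: 2p = 7p − 2, so p = 2/5.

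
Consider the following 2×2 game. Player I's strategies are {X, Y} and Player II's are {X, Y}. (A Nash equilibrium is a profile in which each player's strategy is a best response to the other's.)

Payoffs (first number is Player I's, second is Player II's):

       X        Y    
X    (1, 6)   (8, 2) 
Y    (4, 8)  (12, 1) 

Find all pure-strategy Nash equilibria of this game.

(X, X): Player I prefers Y (4 > 1) — not an equilibrium.
(X, Y): Player I prefers Y (12 > 8); Player II prefers X (6 > 2) — not an equilibrium.
(Y, X): Player I gets 4 ≥ 1 from X, and Player II gets 8 ≥ 1 from Y — Nash equilibrium.
(Y, Y): Player II prefers X (8 > 1) — not an equilibrium.

(Y, X)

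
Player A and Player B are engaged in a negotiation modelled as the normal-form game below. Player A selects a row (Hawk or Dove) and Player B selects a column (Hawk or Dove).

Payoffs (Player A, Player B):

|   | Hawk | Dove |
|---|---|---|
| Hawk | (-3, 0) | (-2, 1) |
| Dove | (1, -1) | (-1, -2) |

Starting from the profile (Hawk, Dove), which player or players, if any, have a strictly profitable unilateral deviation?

Player A

Player A at (Hawk, Dove) earns -2; deviating to Dove yields -1 — a strict improvement.
Player B earns 1; deviating to Hawk yields 0 — not better.
Only Player A has a strictly profitable deviation.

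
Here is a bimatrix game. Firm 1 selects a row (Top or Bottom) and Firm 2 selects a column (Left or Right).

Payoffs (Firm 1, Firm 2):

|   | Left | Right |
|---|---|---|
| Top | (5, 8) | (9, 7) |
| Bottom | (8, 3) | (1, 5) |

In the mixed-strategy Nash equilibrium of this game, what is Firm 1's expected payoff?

67/11

First find q, the probability Firm 2 plays Left, from Firm 1's indifference between Top and Bottom: 5q + 9(1−q) = 8q + (1−q), giving q = 8/11.
Since Firm 1 is indifferent in equilibrium, Firm 1's expected payoff equals the payoff from either row against (8/11, 3/11). Using Top: 5(8/11) + 9(3/11) = 67/11.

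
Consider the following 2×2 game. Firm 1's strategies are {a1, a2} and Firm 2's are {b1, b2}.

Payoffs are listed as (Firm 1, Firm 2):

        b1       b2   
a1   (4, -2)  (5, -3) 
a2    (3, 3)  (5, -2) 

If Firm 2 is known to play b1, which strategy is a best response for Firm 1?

a1

Against b1, Firm 1 earns 4 from a1 and 3 from a2.
So a1 is the best response.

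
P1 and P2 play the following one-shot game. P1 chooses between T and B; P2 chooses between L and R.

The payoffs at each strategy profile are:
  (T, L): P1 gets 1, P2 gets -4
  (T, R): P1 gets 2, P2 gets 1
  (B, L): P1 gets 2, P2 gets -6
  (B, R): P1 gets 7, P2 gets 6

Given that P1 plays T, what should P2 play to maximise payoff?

R

Against T, P2 earns -4 from L and 1 from R.
So R is the best response.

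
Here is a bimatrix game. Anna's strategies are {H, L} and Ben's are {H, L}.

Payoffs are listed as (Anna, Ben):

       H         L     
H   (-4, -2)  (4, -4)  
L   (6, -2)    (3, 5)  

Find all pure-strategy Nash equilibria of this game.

none

(H, H): Anna prefers L (6 > -4) — not an equilibrium.
(H, L): Ben prefers H (-2 > -4) — not an equilibrium.
(L, H): Ben prefers L (5 > -2) — not an equilibrium.
(L, L): Anna prefers H (4 > 3) — not an equilibrium.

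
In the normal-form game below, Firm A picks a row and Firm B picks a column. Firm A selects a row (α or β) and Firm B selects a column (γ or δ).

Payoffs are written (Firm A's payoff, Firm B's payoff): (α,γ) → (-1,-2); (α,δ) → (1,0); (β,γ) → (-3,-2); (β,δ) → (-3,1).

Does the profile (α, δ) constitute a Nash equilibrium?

At (α, δ), Firm A earns 1; switching to β would give -3, so Firm A has no profitable deviation.
Firm B earns 0; switching to γ would give -2, so Firm B has no profitable deviation.
Neither player can gain by a unilateral deviation, so this profile is a Nash equilibrium.

Yes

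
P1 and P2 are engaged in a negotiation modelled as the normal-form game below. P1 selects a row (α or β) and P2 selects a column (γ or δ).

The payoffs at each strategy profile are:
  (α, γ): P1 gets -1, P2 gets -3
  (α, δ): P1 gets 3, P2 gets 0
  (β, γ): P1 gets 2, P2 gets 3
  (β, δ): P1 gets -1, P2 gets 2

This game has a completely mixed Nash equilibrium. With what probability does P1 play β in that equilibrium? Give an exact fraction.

Let x be the probability that P1 plays α. In a completely mixed equilibrium, P2 must be indifferent between γ and δ.
P2's expected payoff from γ is −3x + 3(1−x); from δ it is 2(1−x).
Setting these equal: −6x + 3 = −2x + 2, so x = 1/4.
Therefore P1 plays β with probability 1 − 1/4 = 3/4.

3/4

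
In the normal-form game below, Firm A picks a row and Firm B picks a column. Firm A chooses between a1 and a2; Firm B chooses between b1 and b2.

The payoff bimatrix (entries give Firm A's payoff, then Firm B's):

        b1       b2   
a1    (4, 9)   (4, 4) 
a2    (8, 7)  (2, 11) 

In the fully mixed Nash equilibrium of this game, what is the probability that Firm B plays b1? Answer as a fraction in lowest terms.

1/3

Let y be the probability that Firm B plays b1. In a completely mixed equilibrium, Firm A must be indifferent between a1 and a2.
Firm A's expected payoff from a1 is 4y + 4(1−y); from a2 it is 8y + 2(1−y).
Setting these equal: 4 = 6y + 2, so y = 1/3.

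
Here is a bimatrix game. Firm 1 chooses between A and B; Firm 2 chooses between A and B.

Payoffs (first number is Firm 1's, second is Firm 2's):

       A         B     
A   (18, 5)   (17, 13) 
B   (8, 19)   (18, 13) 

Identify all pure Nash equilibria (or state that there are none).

none

(A, A): Firm 2 prefers B (13 > 5) — not an equilibrium.
(A, B): Firm 1 prefers B (18 > 17) — not an equilibrium.
(B, A): Firm 1 prefers A (18 > 8) — not an equilibrium.
(B, B): Firm 2 prefers A (19 > 13) — not an equilibrium.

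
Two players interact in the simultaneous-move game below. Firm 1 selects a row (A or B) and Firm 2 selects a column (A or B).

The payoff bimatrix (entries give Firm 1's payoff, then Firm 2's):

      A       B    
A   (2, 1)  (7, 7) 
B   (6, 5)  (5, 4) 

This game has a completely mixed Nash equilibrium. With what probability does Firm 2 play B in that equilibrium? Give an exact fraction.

2/3

Let q be the probability that Firm 2 plays A. In a completely mixed equilibrium, Firm 1 must be indifferent between A and B.
Firm 1's expected payoff from A is 2q + 7(1−q); from B it is 6q + 5(1−q).
Setting these equal: −5q + 7 = q + 5, so q = 1/3.
Therefore Firm 2 plays B with probability 1 − 1/3 = 2/3.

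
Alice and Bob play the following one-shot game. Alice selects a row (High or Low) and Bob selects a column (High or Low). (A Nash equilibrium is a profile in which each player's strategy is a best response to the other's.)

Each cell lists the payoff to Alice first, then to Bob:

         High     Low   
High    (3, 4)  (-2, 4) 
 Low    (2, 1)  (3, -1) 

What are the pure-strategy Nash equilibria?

(High, High)

(High, High): Alice gets 3 ≥ 2 from Low, and Bob gets 4 ≥ 4 from Low — Nash equilibrium.
(High, Low): Alice prefers Low (3 > -2) — not an equilibrium.
(Low, High): Alice prefers High (3 > 2) — not an equilibrium.
(Low, Low): Bob prefers High (1 > -1) — not an equilibrium.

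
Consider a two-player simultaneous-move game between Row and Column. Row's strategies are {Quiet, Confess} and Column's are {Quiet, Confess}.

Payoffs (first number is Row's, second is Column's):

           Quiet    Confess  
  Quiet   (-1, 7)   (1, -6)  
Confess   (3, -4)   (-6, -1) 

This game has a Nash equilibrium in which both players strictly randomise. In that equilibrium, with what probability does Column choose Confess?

Let q be the probability that Column plays Quiet. In a completely mixed equilibrium, Row must be indifferent between Quiet and Confess.
Row's expected payoff from Quiet is −q + (1−q); from Confess it is 3q − 6(1−q).
Setting these equal: −2q + 1 = 9q − 6, so q = 7/11.
Therefore Column plays Confess with probability 1 − 7/11 = 4/11.

4/11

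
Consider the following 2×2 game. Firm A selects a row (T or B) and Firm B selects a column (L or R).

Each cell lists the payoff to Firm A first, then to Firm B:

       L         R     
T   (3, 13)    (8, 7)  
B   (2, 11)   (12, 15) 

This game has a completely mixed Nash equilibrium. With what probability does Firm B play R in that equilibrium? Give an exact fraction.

Let c be the probability that Firm B plays L. In a completely mixed equilibrium, Firm A must be indifferent between T and B.
Firm A's expected payoff from T is 3c + 8(1−c); from B it is 2c + 12(1−c).
Setting these equal: −5c + 8 = −10c + 12, so c = 4/5.
Therefore Firm B plays R with probability 1 − 4/5 = 1/5.

1/5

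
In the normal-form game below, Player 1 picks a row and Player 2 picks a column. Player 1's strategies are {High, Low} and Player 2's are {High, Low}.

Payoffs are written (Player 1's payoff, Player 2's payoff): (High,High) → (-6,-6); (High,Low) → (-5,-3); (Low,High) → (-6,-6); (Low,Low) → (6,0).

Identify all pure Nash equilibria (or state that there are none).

(Low, Low)

(High, High): Player 2 prefers Low (-3 > -6) — not an equilibrium.
(High, Low): Player 1 prefers Low (6 > -5) — not an equilibrium.
(Low, High): Player 2 prefers Low (0 > -6) — not an equilibrium.
(Low, Low): Player 1 gets 6 ≥ -5 from High, and Player 2 gets 0 ≥ -6 from High — Nash equilibrium.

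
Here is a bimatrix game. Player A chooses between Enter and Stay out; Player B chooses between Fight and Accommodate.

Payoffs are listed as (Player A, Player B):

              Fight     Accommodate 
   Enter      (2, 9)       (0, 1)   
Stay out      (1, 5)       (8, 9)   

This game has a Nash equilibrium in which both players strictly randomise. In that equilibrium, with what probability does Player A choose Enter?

1/3

Let r be the probability that Player A plays Enter. In a completely mixed equilibrium, Player B must be indifferent between Fight and Accommodate.
Player B's expected payoff from Fight is 9r + 5(1−r); from Accommodate it is r + 9(1−r).
Setting these equal: 4r + 5 = −8r + 9, so r = 1/3.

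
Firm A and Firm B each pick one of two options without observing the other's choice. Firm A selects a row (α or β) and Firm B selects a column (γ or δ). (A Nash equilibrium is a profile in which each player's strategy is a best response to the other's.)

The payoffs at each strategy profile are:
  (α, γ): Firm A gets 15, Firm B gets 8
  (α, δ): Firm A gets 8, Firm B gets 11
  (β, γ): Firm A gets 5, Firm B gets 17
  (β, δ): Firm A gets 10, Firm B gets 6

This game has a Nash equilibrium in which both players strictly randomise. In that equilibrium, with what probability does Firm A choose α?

Let p be the probability that Firm A plays α. In a completely mixed equilibrium, Firm B must be indifferent between γ and δ.
Firm B's expected payoff from γ is 8p + 17(1−p); from δ it is 11p + 6(1−p).
Setting these equal: −9p + 17 = 5p + 6, so p = 11/14.

11/14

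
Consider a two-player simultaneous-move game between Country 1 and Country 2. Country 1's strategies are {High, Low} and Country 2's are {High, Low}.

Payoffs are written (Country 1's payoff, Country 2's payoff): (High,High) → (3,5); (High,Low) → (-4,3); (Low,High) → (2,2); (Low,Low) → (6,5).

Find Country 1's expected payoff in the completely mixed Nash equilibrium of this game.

First find y, the probability Country 2 plays High, from Country 1's indifference between High and Low: 3y − 4(1−y) = 2y + 6(1−y), giving y = 10/11.
Since Country 1 is indifferent in equilibrium, Country 1's expected payoff equals the payoff from either row against (10/11, 1/11). Using High: 3(10/11) − 4(1/11) = 26/11.

26/11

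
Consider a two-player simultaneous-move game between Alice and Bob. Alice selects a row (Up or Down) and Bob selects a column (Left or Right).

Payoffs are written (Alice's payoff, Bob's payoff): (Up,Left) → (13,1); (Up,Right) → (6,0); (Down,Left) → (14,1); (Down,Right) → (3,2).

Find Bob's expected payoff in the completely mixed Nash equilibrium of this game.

First find x, the probability Alice plays Up, from Bob's indifference between Left and Right: x + (1−x) = 2(1−x), giving x = 1/2.
Since Bob is indifferent in equilibrium, Bob's expected payoff equals the payoff from either column against (1/2, 1/2). Using Left: (1/2) + (1/2) = 1.

1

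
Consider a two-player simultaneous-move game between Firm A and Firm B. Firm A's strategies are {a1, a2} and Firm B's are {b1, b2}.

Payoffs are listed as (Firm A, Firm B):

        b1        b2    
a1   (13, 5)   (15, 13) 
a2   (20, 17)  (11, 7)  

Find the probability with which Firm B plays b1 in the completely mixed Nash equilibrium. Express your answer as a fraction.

Let c be the probability that Firm B plays b1. In a completely mixed equilibrium, Firm A must be indifferent between a1 and a2.
Firm A's expected payoff from a1 is 13c + 15(1−c); from a2 it is 20c + 11(1−c).
Setting these equal: −2c + 15 = 9c + 11, so c = 4/11.

4/11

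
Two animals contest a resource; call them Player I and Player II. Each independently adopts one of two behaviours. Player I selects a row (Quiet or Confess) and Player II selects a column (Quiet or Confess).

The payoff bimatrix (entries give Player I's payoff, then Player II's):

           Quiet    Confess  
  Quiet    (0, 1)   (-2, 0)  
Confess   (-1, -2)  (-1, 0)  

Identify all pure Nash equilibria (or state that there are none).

(Quiet, Quiet): Player I gets 0 ≥ -1 from Confess, and Player II gets 1 ≥ 0 from Confess — Nash equilibrium.
(Quiet, Confess): Player I prefers Confess (-1 > -2); Player II prefers Quiet (1 > 0) — not an equilibrium.
(Confess, Quiet): Player I prefers Quiet (0 > -1); Player II prefers Confess (0 > -2) — not an equilibrium.
(Confess, Confess): Player I gets -1 ≥ -2 from Quiet, and Player II gets 0 ≥ -2 from Quiet — Nash equilibrium.

(Quiet, Quiet) and (Confess, Confess)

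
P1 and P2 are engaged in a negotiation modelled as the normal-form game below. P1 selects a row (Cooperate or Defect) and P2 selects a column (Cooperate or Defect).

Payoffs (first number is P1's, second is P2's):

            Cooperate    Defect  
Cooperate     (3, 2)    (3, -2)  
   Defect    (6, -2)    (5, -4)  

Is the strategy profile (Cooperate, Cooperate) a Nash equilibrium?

No

At (Cooperate, Cooperate), P1 earns 3; switching to Defect would give 6, so P1 would deviate.
P2 earns 2; switching to Defect would give -2, so P2 has no profitable deviation.
Since at least one player can profitably deviate, this is not a Nash equilibrium.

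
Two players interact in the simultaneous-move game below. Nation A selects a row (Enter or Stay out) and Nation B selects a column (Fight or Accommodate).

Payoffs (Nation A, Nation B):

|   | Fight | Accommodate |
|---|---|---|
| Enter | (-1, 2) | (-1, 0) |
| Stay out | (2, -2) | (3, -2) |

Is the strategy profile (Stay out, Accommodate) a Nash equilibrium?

Yes

At (Stay out, Accommodate), Nation A earns 3; switching to Enter would give -1, so Nation A has no profitable deviation.
Nation B earns -2; switching to Fight would give -2, so Nation B has no profitable deviation.
Neither player can gain by a unilateral deviation, so this profile is a Nash equilibrium.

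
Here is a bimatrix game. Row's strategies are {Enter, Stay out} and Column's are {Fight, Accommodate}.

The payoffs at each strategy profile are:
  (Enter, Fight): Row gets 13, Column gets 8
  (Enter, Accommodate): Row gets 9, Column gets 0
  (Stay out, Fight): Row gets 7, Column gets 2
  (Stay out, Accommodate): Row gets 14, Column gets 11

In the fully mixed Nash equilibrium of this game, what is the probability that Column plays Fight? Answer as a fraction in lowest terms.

Let y be the probability that Column plays Fight. In a completely mixed equilibrium, Row must be indifferent between Enter and Stay out.
Row's expected payoff from Enter is 13y + 9(1−y); from Stay out it is 7y + 14(1−y).
Setting these equal: 4y + 9 = −7y + 14, so y = 5/11.

5/11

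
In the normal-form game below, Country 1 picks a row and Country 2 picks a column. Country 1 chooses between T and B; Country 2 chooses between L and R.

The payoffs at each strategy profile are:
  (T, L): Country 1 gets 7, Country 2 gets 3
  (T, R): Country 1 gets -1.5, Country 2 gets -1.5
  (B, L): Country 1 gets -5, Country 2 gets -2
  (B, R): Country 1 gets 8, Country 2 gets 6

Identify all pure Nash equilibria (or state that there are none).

(T, L) and (B, R)

(T, L): Country 1 gets 7 ≥ -5 from B, and Country 2 gets 3 ≥ -1.5 from R — Nash equilibrium.
(T, R): Country 1 prefers B (8 > -1.5); Country 2 prefers L (3 > -1.5) — not an equilibrium.
(B, L): Country 1 prefers T (7 > -5); Country 2 prefers R (6 > -2) — not an equilibrium.
(B, R): Country 1 gets 8 ≥ -1.5 from T, and Country 2 gets 6 ≥ -2 from L — Nash equilibrium.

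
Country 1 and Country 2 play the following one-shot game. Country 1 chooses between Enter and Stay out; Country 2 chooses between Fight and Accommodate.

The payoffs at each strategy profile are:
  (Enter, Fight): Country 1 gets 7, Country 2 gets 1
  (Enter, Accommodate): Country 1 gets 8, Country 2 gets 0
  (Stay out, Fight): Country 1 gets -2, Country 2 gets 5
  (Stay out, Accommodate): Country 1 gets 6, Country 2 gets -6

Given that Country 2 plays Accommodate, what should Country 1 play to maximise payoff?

Against Accommodate, Country 1 earns 8 from Enter and 6 from Stay out.
So Enter is the best response.

Enter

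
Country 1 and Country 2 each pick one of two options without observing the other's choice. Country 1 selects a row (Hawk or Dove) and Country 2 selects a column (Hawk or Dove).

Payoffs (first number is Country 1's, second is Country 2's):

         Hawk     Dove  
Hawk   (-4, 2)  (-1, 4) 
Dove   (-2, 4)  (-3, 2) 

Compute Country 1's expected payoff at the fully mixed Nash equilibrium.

First find q, the probability Country 2 plays Hawk, from Country 1's indifference between Hawk and Dove: −4q − (1−q) = −2q − 3(1−q), giving q = 1/2.
Since Country 1 is indifferent in equilibrium, Country 1's expected payoff equals the payoff from either row against (1/2, 1/2). Using Hawk: −4(1/2) − (1/2) = -5/2.

-5/2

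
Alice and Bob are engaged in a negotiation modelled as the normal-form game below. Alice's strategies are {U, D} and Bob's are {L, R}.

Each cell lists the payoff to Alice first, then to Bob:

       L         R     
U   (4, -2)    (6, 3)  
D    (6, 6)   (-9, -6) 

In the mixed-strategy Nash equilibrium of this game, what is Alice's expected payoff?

First find y, the probability Bob plays L, from Alice's indifference between U and D: 4y + 6(1−y) = 6y − 9(1−y), giving y = 15/17.
Since Alice is indifferent in equilibrium, Alice's expected payoff equals the payoff from either row against (15/17, 2/17). Using U: 4(15/17) + 6(2/17) = 72/17.

72/17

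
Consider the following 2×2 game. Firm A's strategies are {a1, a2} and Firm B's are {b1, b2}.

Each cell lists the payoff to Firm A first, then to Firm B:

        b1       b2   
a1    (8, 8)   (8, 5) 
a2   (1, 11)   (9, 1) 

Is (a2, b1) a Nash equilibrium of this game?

No

At (a2, b1), Firm A earns 1; switching to a1 would give 8, so Firm A would deviate.
Firm B earns 11; switching to b2 would give 1, so Firm B has no profitable deviation.
Since at least one player can profitably deviate, this is not a Nash equilibrium.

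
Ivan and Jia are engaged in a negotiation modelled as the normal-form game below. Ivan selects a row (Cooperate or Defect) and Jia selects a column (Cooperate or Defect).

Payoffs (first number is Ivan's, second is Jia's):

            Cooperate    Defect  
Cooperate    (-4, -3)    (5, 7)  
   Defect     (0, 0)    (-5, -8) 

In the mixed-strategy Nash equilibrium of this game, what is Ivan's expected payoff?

First find y, the probability Jia plays Cooperate, from Ivan's indifference between Cooperate and Defect: −4y + 5(1−y) = −5(1−y), giving y = 5/7.
Since Ivan is indifferent in equilibrium, Ivan's expected payoff equals the payoff from either row against (5/7, 2/7). Using Cooperate: −4(5/7) + 5(2/7) = -10/7.

-10/7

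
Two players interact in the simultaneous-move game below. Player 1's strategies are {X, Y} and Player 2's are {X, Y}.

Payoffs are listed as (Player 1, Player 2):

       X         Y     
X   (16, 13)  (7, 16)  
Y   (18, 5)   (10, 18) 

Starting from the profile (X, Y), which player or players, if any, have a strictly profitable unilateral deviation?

Player 1

Player 1 at (X, Y) earns 7; deviating to Y yields 10 — a strict improvement.
Player 2 earns 16; deviating to X yields 13 — not better.
Only Player 1 has a strictly profitable deviation.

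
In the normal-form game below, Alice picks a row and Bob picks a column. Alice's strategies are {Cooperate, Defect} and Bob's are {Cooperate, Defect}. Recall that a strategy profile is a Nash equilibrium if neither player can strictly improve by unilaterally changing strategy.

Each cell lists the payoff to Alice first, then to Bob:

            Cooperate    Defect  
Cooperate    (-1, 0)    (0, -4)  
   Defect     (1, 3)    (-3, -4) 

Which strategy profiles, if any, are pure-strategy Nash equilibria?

(Cooperate, Cooperate): Alice prefers Defect (1 > -1) — not an equilibrium.
(Cooperate, Defect): Bob prefers Cooperate (0 > -4) — not an equilibrium.
(Defect, Cooperate): Alice gets 1 ≥ -1 from Cooperate, and Bob gets 3 ≥ -4 from Defect — Nash equilibrium.
(Defect, Defect): Alice prefers Cooperate (0 > -3); Bob prefers Cooperate (3 > -4) — not an equilibrium.

(Defect, Cooperate)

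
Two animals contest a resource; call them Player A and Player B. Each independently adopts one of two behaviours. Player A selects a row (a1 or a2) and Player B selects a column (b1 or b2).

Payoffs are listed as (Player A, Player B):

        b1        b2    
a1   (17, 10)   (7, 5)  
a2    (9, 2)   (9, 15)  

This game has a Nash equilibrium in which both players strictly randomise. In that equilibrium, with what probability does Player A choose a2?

5/18

Let x be the probability that Player A plays a1. In a completely mixed equilibrium, Player B must be indifferent between b1 and b2.
Player B's expected payoff from b1 is 10x + 2(1−x); from b2 it is 5x + 15(1−x).
Setting these equal: 8x + 2 = −10x + 15, so x = 13/18.
Therefore Player A plays a2 with probability 1 − 13/18 = 5/18.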